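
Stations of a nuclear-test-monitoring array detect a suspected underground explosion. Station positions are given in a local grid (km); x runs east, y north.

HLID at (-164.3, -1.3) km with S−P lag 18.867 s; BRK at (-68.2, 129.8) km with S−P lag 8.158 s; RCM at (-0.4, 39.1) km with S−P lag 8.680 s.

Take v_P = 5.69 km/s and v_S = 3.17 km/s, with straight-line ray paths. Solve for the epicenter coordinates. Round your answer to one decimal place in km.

-52.0 km east, 73.7 km north

Distance from S−P lag: d = Δt · v_P v_S / (v_P − v_S) = Δt · (5.69·3.17)/(5.69−3.17) ≈ 7.1577·Δt.
So d_HLID = 135.04, d_BRK = 58.39, d_RCM = 62.13 km.
Circle about each station: (x + 164.3)² + (y + 1.3)² = 135.04²; (x + 68.2)² + (y − 129.8)² = 58.39²; (x + 0.4)² + (y − 39.1)² = 62.13².
Subtracting the HLID equation from the BRK and RCM equations removes the quadratic terms:
192.2 x + 262.2 y = 9329.51
327.8 x + 80.8 y = -11091.55
Solving the 2×2 system: x ≈ -52.0, y ≈ 73.7 km.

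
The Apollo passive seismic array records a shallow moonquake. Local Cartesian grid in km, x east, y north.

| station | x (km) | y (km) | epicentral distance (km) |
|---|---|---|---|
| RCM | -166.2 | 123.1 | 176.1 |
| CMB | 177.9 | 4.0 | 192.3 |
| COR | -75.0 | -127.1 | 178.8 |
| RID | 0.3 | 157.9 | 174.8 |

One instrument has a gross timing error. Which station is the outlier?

RID

Solve using three stations at a time. Using RCM, CMB, COR (subtract circle equations pairwise → linear system) gives (x, y) ≈ (-11.0, 39.9).
Distances from that point to each station vs reported:
  RCM: calculated 176.1 vs reported 176.1 → residual 0.0 km
  CMB: calculated 192.3 vs reported 192.3 → residual 0.0 km
  COR: calculated 178.8 vs reported 178.8 → residual 0.0 km
  RID: calculated 118.6 vs reported 174.8 → residual 56.2 km
RCM, CMB, COR are mutually consistent (residuals ≈ 0); RID is off by 56.2 km.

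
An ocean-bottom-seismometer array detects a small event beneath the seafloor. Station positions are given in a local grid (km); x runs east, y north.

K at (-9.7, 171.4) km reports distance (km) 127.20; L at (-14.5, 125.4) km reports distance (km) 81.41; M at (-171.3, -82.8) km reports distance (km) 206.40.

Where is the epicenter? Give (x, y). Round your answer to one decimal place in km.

x ≈ -8.6 km, y ≈ 44.2 km

Circle about each station: (x + 9.7)² + (y − 171.4)² = 127.20²; (x + 14.5)² + (y − 125.4)² = 81.41²; (x + 171.3)² + (y + 82.8)² = 206.40².
Subtracting the K equation from the L and M equations removes the quadratic terms:
-9.6 x − 92.0 y = -3984.39
-323.2 x − 508.4 y = -19693.64
Solving the 2×2 system: x ≈ -8.6, y ≈ 44.2 km.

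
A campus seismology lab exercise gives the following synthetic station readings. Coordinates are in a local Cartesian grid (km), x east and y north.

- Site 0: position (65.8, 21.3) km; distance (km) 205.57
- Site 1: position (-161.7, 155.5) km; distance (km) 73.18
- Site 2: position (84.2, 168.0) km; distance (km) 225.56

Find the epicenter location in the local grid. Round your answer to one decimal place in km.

x ≈ -127.7 km, y ≈ 90.7 km

Circle about each station: (x − 65.8)² + (y − 21.3)² = 205.57²; (x + 161.7)² + (y − 155.5)² = 73.18²; (x − 84.2)² + (y − 168.0)² = 225.56².
Subtracting the Site 0 equation from the Site 1 and Site 2 equations removes the quadratic terms:
-455.0 x + 268.4 y = 82447.52
36.8 x + 293.4 y = 21912.02
Solving the 2×2 system: x ≈ -127.7, y ≈ 90.7 km.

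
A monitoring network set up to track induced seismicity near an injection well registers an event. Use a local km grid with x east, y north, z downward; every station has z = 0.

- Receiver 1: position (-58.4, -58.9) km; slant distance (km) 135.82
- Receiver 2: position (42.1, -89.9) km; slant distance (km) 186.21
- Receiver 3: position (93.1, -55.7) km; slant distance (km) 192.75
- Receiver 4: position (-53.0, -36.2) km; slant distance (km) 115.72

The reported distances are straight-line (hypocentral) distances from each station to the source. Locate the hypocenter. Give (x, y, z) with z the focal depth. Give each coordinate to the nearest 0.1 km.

(-46.9, 61.7, 61.4)

Each station gives a sphere (x−x_i)² + (y−y_i)² + z² = d_i² (stations at z=0).
Subtracting the Receiver 1 sphere from Receiver 2 and Receiver 3: z² cancels, leaving linear equations in x and y:
201.0 x − 62.0 y = -13252.44
303.0 x + 6.4 y = -13815.16
Solving: x ≈ -46.898, y ≈ 61.709 km (keep extra digits for the depth step; rounded: -46.9, 61.7).
Then from the Receiver 1 sphere: z² = 135.82² − (x + 58.4)² − (y + 58.9)² with x = -46.898, y = 61.709, so z ≈ 61.386 ≈ 61.4 km.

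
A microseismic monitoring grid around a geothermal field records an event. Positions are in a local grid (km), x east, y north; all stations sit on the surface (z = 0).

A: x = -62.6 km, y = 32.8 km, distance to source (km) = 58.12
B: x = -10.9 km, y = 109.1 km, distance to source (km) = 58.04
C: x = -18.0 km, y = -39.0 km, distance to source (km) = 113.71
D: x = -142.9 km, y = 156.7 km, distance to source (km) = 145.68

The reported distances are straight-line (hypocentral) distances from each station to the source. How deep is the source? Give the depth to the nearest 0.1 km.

depth ≈ 35.0 km

Each station gives a sphere (x−x_i)² + (y−y_i)² + z² = d_i² (stations at z=0).
Subtracting the A sphere from B and C: z² cancels, leaving linear equations in x and y:
103.4 x + 152.6 y = 7036.31
89.2 x − 143.6 y = -12701.63
Solving: x ≈ -32.602, y ≈ 68.200 km (keep extra digits for the depth step; rounded: -32.6, 68.2).
Then from the A sphere: z² = 58.12² − (x + 62.6)² − (y − 32.8)² with x = -32.602, y = 68.200, so z ≈ 34.998 ≈ 35.0 km.
Check against D (with the unrounded solution): distance 145.68 ≈ 145.68 km. ✓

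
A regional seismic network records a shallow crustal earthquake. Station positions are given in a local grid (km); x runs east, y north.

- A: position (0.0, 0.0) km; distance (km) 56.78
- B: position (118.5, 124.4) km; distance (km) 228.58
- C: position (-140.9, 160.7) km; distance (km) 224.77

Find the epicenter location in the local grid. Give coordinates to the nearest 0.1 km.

Circle about each station: x² + y² = 56.78²; (x − 118.5)² + (y − 124.4)² = 228.58²; (x + 140.9)² + (y − 160.7)² = 224.77².
Subtracting pairs of circle equations eliminates x²+y² and gives linear equations (the radical axes):
237.0 x + 248.8 y = -19507.24
-281.8 x + 321.4 y = -1620.28
Solving the 2×2 system: x ≈ -40.1, y ≈ -40.2 km.
Check against A (with the unrounded x, y): √(x²+y²) = 56.79 ≈ 56.78 km. ✓

-40.1 km east, -40.2 km north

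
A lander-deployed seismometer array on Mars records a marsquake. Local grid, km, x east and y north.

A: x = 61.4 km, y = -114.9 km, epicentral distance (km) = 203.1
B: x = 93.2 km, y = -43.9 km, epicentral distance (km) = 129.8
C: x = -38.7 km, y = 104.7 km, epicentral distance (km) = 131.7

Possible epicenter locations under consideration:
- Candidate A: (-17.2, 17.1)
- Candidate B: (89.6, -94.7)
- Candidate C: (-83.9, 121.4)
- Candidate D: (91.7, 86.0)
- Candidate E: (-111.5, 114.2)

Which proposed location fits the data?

For each candidate, compare |candidate − station| to the reported distance:
Candidate A: residuals A 49.5, B 3.7, C 41.5 → max 49.5 km
Candidate B: residuals A 168.4, B 78.9, C 105.4 → max 168.4 km
Candidate C: residuals A 74.3, B 112.5, C 83.5 → max 112.5 km
Candidate D: residuals A 0.1, B 0.1, C 0.0 → max 0.1 km
Candidate E: residuals A 83.9, B 128.8, C 58.3 → max 128.8 km
Only Candidate D has all residuals ≈ 0.

Candidate D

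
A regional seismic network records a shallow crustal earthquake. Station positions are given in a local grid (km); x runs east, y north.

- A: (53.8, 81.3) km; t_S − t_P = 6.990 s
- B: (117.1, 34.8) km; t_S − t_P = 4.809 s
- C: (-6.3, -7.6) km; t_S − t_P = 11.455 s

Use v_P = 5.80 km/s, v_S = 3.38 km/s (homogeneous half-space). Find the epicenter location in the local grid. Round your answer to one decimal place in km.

Distance from S−P lag: d = Δt · v_P v_S / (v_P − v_S) = Δt · (5.80·3.38)/(5.80−3.38) ≈ 8.1008·Δt.
So d_A = 56.62, d_B = 38.96, d_C = 92.79 km.
Circle about each station: (x − 53.8)² + (y − 81.3)² = 56.62²; (x − 117.1)² + (y − 34.8)² = 38.96²; (x + 6.3)² + (y + 7.6)² = 92.79².
Subtracting the A equation from the B and C equations removes the quadratic terms:
126.6 x − 93.0 y = 7107.26
-120.2 x − 177.8 y = -14810.84
Solving the 2×2 system: x ≈ 78.4, y ≈ 30.3 km.
Check against A (with the unrounded x, y): √((x − 53.8)²+(y − 81.3)²) = 56.62 ≈ 56.62 km. ✓

x ≈ 78.4 km, y ≈ 30.3 km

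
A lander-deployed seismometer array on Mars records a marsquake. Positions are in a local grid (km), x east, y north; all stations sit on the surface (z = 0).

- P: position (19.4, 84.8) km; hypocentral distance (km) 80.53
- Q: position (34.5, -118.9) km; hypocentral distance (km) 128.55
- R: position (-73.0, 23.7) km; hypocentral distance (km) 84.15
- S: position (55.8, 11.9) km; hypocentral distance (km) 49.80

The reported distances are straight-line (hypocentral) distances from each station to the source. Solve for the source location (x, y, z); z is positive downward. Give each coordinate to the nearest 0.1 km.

x ≈ 8.2 km, y ≈ 6.2 km, depth ≈ 13.5 km

Each station gives a sphere (x−x_i)² + (y−y_i)² + z² = d_i² (stations at z=0).
Subtracting the P sphere from Q and R: z² cancels, leaving linear equations in x and y:
30.2 x − 407.4 y = -2279.96
-184.8 x − 122.2 y = -2272.85
Solving: x ≈ 8.197, y ≈ 6.204 km (keep extra digits for the depth step; rounded: 8.2, 6.2).
Then from the P sphere: z² = 80.53² − (x − 19.4)² − (y − 84.8)² with x = 8.197, y = 6.204, so z ≈ 13.500 ≈ 13.5 km.
Check against S (with the unrounded solution): distance 49.81 ≈ 49.80 km. ✓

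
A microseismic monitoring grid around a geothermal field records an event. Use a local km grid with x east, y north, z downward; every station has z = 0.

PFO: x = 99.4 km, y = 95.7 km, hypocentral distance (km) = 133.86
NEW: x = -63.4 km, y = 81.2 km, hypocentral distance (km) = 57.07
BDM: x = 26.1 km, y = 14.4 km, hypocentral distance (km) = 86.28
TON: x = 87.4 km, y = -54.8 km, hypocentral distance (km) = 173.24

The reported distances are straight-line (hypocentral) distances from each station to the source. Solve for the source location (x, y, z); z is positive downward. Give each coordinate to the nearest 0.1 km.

Each station gives a sphere (x−x_i)² + (y−y_i)² + z² = d_i² (stations at z=0).
Subtracting the PFO sphere from NEW and BDM: z² cancels, leaving linear equations in x and y:
-325.6 x − 29.0 y = 6235.66
-146.6 x − 162.6 y = -7676.02
Solving: x ≈ -25.395, y ≈ 70.104 km (keep extra digits for the depth step; rounded: -25.4, 70.1).
Then from the PFO sphere: z² = 133.86² − (x − 99.4)² − (y − 95.7)² with x = -25.395, y = 70.104, so z ≈ 41.104 ≈ 41.1 km.

(-25.4, 70.1, 41.1)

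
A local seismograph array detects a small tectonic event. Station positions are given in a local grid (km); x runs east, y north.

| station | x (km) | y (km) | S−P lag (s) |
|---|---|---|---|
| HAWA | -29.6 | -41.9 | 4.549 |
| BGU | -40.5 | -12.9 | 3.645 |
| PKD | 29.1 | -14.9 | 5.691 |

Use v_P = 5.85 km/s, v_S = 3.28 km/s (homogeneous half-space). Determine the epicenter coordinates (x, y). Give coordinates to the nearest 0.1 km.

Distance from S−P lag: d = Δt · v_P v_S / (v_P − v_S) = Δt · (5.85·3.28)/(5.85−3.28) ≈ 7.4661·Δt.
So d_HAWA = 33.96, d_BGU = 27.21, d_PKD = 42.49 km.
Circle about each station: (x + 29.6)² + (y + 41.9)² = 33.96²; (x + 40.5)² + (y + 12.9)² = 27.21²; (x − 29.1)² + (y + 14.9)² = 42.49².
Subtracting pairs of circle equations eliminates x²+y² and gives linear equations (the radical axes):
-21.8 x + 58.0 y = -412.21
117.4 x + 54.0 y = -2215.07
Solving the 2×2 system: x ≈ -13.3, y ≈ -12.1 km.

x ≈ -13.3 km, y ≈ -12.1 km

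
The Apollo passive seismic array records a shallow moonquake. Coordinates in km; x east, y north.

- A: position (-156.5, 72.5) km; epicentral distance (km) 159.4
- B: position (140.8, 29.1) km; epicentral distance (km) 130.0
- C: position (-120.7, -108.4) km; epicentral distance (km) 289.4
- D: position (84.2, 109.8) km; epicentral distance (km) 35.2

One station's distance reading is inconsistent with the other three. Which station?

A

Solve using three stations at a time. Using B, C, D (subtract circle equations pairwise → linear system) gives (x, y) ≈ (51.9, 123.9).
Distances from that point to each station vs reported:
  A: calculated 214.6 vs reported 159.4 → residual 55.2 km
  B: calculated 130.0 vs reported 130.0 → residual 0.0 km
  C: calculated 289.4 vs reported 289.4 → residual 0.0 km
  D: calculated 35.3 vs reported 35.2 → residual 0.1 km
B, C, D are mutually consistent (residuals ≈ 0); A is off by 55.2 km.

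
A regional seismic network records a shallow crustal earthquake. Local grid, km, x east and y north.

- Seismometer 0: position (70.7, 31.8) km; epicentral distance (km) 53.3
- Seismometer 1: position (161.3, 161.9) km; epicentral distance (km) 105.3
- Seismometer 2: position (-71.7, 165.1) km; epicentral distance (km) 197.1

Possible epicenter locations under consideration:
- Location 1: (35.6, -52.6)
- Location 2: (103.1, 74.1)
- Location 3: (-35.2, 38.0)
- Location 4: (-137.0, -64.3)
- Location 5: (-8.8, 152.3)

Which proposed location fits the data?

Location 2

For each candidate, compare |candidate − station| to the reported distance:
Location 1: residuals Seismometer 0 38.1, Seismometer 1 143.3, Seismometer 2 45.6 → max 143.3 km
Location 2: residuals Seismometer 0 0.0, Seismometer 1 0.0, Seismometer 2 0.0 → max 0.0 km
Location 3: residuals Seismometer 0 52.8, Seismometer 1 127.0, Seismometer 2 64.9 → max 127.0 km
Location 4: residuals Seismometer 0 175.6, Seismometer 1 269.1, Seismometer 2 41.4 → max 269.1 km
Location 5: residuals Seismometer 0 91.1, Seismometer 1 65.1, Seismometer 2 132.9 → max 132.9 km
Only Location 2 has all residuals ≈ 0.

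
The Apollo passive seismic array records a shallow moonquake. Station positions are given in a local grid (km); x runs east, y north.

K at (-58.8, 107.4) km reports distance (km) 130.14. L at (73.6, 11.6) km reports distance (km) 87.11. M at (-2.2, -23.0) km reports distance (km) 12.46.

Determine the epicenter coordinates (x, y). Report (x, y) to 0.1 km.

Circle about each station: (x + 58.8)² + (y − 107.4)² = 130.14²; (x − 73.6)² + (y − 11.6)² = 87.11²; (x + 2.2)² + (y + 23.0)² = 12.46².
Subtracting the K equation from the L and M equations removes the quadratic terms:
264.8 x − 191.6 y = -92.41
113.2 x − 260.8 y = 2322.81
Solving the 2×2 system: x ≈ -9.9, y ≈ -13.2 km.

(-9.9, -13.2)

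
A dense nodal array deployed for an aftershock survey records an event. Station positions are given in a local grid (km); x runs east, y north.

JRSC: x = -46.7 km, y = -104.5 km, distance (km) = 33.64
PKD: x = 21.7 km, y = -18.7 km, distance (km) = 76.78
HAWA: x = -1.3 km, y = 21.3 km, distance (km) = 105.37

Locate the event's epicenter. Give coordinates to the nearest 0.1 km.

Circle about each station: (x + 46.7)² + (y + 104.5)² = 33.64²; (x − 21.7)² + (y + 18.7)² = 76.78²; (x + 1.3)² + (y − 21.3)² = 105.37².
Subtracting the JRSC equation from the PKD and HAWA equations removes the quadratic terms:
136.8 x + 171.6 y = -17044.08
90.8 x + 251.6 y = -22616.95
Solving the 2×2 system: x ≈ -21.6, y ≈ -82.1 km.
Check against JRSC (with the unrounded x, y): √((x + 46.7)²+(y + 104.5)²) = 33.63 ≈ 33.64 km. ✓

x ≈ -21.6 km, y ≈ -82.1 km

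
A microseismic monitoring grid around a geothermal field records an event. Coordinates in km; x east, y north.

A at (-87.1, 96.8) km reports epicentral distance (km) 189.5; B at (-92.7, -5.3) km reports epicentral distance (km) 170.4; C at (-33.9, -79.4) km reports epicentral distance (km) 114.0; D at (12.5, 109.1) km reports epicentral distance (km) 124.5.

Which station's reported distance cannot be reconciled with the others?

Solve using three stations at a time. Using A, B, D (subtract circle equations pairwise → linear system) gives (x, y) ≈ (77.5, 2.9).
Distances from that point to each station vs reported:
  A: calculated 189.5 vs reported 189.5 → residual 0.0 km
  B: calculated 170.4 vs reported 170.4 → residual 0.0 km
  C: calculated 138.5 vs reported 114.0 → residual 24.5 km
  D: calculated 124.5 vs reported 124.5 → residual 0.0 km
A, B, D are mutually consistent (residuals ≈ 0); C is off by 24.5 km.

C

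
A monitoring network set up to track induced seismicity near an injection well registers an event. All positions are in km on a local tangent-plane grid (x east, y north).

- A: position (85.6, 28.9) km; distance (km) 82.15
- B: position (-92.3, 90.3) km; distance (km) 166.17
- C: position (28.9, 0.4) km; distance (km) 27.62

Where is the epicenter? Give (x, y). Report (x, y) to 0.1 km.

Circle about each station: (x − 85.6)² + (y − 28.9)² = 82.15²; (x + 92.3)² + (y − 90.3)² = 166.17²; (x − 28.9)² + (y − 0.4)² = 27.62².
Subtracting the A equation from the B and C equations removes the quadratic terms:
-355.8 x + 122.8 y = -12353.04
-113.4 x − 57.0 y = -1341.44
Solving the 2×2 system: x ≈ 25.4, y ≈ -27.0 km.

x ≈ 25.4 km, y ≈ -27.0 km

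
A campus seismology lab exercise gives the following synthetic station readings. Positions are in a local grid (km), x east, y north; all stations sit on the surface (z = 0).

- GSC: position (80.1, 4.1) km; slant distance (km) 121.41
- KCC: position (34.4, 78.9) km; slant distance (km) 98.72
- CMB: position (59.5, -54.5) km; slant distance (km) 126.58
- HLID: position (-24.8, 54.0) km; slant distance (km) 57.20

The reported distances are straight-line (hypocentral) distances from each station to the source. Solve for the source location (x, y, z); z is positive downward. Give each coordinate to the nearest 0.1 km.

Each station gives a sphere (x−x_i)² + (y−y_i)² + z² = d_i² (stations at z=0).
Subtracting the GSC sphere from KCC and CMB: z² cancels, leaving linear equations in x and y:
-91.4 x + 149.6 y = 5970.50
-41.2 x − 117.2 y = -1204.43
Solving: x ≈ -30.788, y ≈ 21.100 km (keep extra digits for the depth step; rounded: -30.8, 21.1).
Then from the GSC sphere: z² = 121.41² − (x − 80.1)² − (y − 4.1)² with x = -30.788, y = 21.100, so z ≈ 46.425 ≈ 46.4 km.
Check against HLID (with the unrounded solution): distance 57.22 ≈ 57.20 km. ✓

(-30.8, 21.1, 46.4)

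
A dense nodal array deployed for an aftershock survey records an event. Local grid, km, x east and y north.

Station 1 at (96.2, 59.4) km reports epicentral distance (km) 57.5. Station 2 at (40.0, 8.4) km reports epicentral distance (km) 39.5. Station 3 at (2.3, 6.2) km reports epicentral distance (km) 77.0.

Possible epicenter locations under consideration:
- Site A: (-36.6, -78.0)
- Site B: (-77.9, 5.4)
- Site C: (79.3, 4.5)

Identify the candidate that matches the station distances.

Site C

For each candidate, compare |candidate − station| to the reported distance:
Site A: residuals Station 1 133.6, Station 2 76.0, Station 3 15.8 → max 133.6 km
Site B: residuals Station 1 124.8, Station 2 78.4, Station 3 3.2 → max 124.8 km
Site C: residuals Station 1 0.1, Station 2 0.0, Station 3 0.0 → max 0.1 km
Only Site C has all residuals ≈ 0.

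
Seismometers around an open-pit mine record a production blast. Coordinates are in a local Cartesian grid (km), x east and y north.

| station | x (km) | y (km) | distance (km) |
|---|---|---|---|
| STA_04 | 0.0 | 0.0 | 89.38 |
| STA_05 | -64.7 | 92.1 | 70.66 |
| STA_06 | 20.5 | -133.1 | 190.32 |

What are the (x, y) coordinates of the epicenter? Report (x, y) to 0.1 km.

-85.9 km east, 24.7 km north

Circle about each station: x² + y² = 89.38²; (x + 64.7)² + (y − 92.1)² = 70.66²; (x − 20.5)² + (y + 133.1)² = 190.32².
Subtracting the STA_04 equation from the STA_05 and STA_06 equations removes the quadratic terms:
-129.4 x + 184.2 y = 15664.45
41.0 x − 266.2 y = -10097.06
Solving the 2×2 system: x ≈ -85.9, y ≈ 24.7 km.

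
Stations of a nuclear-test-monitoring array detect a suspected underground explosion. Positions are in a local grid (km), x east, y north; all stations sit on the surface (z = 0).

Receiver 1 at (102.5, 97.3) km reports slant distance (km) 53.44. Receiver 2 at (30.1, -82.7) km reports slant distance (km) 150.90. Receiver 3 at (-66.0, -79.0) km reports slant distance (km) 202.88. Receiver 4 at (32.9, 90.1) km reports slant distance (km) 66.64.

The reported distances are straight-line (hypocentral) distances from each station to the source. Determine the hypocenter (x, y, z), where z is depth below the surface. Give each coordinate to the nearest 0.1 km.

(83.0, 55.9, 27.6)

Each station gives a sphere (x−x_i)² + (y−y_i)² + z² = d_i² (stations at z=0).
Subtracting the Receiver 1 sphere from Receiver 2 and Receiver 3: z² cancels, leaving linear equations in x and y:
-144.8 x − 360.0 y = -32143.22
-337.0 x − 352.6 y = -47681.00
Solving: x ≈ 82.994, y ≈ 55.905 km (keep extra digits for the depth step; rounded: 83.0, 55.9).
Then from the Receiver 1 sphere: z² = 53.44² − (x − 102.5)² − (y − 97.3)² with x = 82.994, y = 55.905, so z ≈ 27.601 ≈ 27.6 km.
Check against Receiver 4 (with the unrounded solution): distance 66.64 ≈ 66.64 km. ✓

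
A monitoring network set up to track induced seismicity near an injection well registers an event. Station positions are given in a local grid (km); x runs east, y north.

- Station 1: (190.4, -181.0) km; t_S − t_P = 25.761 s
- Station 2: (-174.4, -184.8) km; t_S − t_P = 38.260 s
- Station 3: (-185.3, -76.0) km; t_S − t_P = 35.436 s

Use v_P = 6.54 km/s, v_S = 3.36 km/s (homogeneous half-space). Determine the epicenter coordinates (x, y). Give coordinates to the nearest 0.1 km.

x ≈ 59.1 km, y ≈ -60.8 km

Distance from S−P lag: d = Δt · v_P v_S / (v_P − v_S) = Δt · (6.54·3.36)/(6.54−3.36) ≈ 6.9102·Δt.
So d_Station 1 = 178.01, d_Station 2 = 264.38, d_Station 3 = 244.87 km.
Circle about each station: (x − 190.4)² + (y + 181.0)² = 178.01²; (x + 174.4)² + (y + 184.8)² = 264.38²; (x + 185.3)² + (y + 76.0)² = 244.87².
Subtracting the Station 1 equation from the Station 2 and Station 3 equations removes the quadratic terms:
-729.6 x − 7.6 y = -42655.98
-751.4 x + 210.0 y = -57174.83
Solving the 2×2 system: x ≈ 59.1, y ≈ -60.8 km.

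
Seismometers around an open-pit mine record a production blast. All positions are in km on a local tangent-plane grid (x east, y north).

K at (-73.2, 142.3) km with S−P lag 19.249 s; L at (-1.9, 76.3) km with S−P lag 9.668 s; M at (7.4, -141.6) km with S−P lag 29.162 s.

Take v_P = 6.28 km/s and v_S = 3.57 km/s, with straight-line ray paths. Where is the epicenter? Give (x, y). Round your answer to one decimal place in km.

Distance from S−P lag: d = Δt · v_P v_S / (v_P − v_S) = Δt · (6.28·3.57)/(6.28−3.57) ≈ 8.2729·Δt.
So d_K = 159.25, d_L = 79.98, d_M = 241.25 km.
Circle about each station: (x + 73.2)² + (y − 142.3)² = 159.25²; (x + 1.9)² + (y − 76.3)² = 79.98²; (x − 7.4)² + (y + 141.6)² = 241.25².
Subtracting the K equation from the L and M equations removes the quadratic terms:
142.6 x − 132.0 y = -818.47
161.2 x − 567.8 y = -38343.21
Solving the 2×2 system: x ≈ 77.0, y ≈ 89.4 km.

(77.0, 89.4)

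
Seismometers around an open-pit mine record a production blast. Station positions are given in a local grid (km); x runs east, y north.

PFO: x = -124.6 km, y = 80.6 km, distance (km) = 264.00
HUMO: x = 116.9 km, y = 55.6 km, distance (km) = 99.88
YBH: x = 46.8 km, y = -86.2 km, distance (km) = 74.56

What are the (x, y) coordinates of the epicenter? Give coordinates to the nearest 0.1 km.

(108.2, -43.9)

Circle about each station: (x + 124.6)² + (y − 80.6)² = 264.00²; (x − 116.9)² + (y − 55.6)² = 99.88²; (x − 46.8)² + (y + 86.2)² = 74.56².
Subtracting the PFO equation from the HUMO and YBH equations removes the quadratic terms:
483.0 x − 50.0 y = 54455.44
342.8 x − 333.6 y = 51735.97
Solving the 2×2 system: x ≈ 108.2, y ≈ -43.9 km.
Check against PFO (with the unrounded x, y): √((x + 124.6)²+(y − 80.6)²) = 264.00 ≈ 264.00 km. ✓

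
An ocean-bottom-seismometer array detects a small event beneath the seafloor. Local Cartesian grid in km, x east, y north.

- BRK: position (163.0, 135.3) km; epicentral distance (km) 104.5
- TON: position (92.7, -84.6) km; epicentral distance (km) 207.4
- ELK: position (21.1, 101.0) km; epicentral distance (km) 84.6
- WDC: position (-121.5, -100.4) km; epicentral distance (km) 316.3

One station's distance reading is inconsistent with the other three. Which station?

Solve using three stations at a time. Using TON, ELK, WDC (subtract circle equations pairwise → linear system) gives (x, y) ≈ (102.9, 122.5).
Distances from that point to each station vs reported:
  BRK: calculated 61.5 vs reported 104.5 → residual 43.0 km
  TON: calculated 207.4 vs reported 207.4 → residual 0.0 km
  ELK: calculated 84.6 vs reported 84.6 → residual 0.0 km
  WDC: calculated 316.3 vs reported 316.3 → residual 0.0 km
TON, ELK, WDC are mutually consistent (residuals ≈ 0); BRK is off by 43.0 km.

BRK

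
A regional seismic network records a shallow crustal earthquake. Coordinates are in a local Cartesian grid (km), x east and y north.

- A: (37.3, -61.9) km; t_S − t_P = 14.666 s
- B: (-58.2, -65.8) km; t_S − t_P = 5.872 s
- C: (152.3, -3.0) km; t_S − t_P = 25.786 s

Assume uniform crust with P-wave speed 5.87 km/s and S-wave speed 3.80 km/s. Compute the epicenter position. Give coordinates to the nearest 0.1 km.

(-120.6, -55.3)

Distance from S−P lag: d = Δt · v_P v_S / (v_P − v_S) = Δt · (5.87·3.80)/(5.87−3.80) ≈ 10.7758·Δt.
So d_A = 158.04, d_B = 63.28, d_C = 277.87 km.
Circle about each station: (x − 37.3)² + (y + 61.9)² = 158.04²; (x + 58.2)² + (y + 65.8)² = 63.28²; (x − 152.3)² + (y + 3.0)² = 277.87².
Subtracting the A equation from the B and C equations removes the quadratic terms:
-191.0 x − 7.8 y = 23466.26
230.0 x + 117.8 y = -34253.71
Solving the 2×2 system: x ≈ -120.6, y ≈ -55.3 km.
Check against A (with the unrounded x, y): √((x − 37.3)²+(y + 61.9)²) = 158.04 ≈ 158.04 km. ✓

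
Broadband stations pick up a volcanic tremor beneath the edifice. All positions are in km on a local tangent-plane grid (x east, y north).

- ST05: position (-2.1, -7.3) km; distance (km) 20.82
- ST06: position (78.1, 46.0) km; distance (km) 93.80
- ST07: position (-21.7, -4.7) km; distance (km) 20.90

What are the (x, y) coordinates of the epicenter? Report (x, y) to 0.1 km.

Circle about each station: (x + 2.1)² + (y + 7.3)² = 20.82²; (x − 78.1)² + (y − 46.0)² = 93.80²; (x + 21.7)² + (y + 4.7)² = 20.90².
Subtracting the ST05 equation from the ST06 and ST07 equations removes the quadratic terms:
160.4 x + 106.6 y = -207.06
-39.2 x + 5.2 y = 431.94
Solving the 2×2 system: x ≈ -9.4, y ≈ 12.2 km.

x ≈ -9.4 km, y ≈ 12.2 km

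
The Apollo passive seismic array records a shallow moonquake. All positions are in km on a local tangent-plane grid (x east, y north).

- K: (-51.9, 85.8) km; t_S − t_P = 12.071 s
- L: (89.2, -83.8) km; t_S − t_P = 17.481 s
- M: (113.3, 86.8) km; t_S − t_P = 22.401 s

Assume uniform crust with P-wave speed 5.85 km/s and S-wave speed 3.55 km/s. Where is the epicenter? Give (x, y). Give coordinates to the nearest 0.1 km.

Distance from S−P lag: d = Δt · v_P v_S / (v_P − v_S) = Δt · (5.85·3.55)/(5.85−3.55) ≈ 9.0293·Δt.
So d_K = 108.99, d_L = 157.84, d_M = 202.27 km.
Circle about each station: (x + 51.9)² + (y − 85.8)² = 108.99²; (x − 89.2)² + (y + 83.8)² = 157.84²; (x − 113.3)² + (y − 86.8)² = 202.27².
Subtracting the K equation from the L and M equations removes the quadratic terms:
282.2 x − 339.2 y = -8110.82
330.4 x + 2.0 y = -18718.45
Solving the 2×2 system: x ≈ -56.5, y ≈ -23.1 km.

x ≈ -56.5 km, y ≈ -23.1 km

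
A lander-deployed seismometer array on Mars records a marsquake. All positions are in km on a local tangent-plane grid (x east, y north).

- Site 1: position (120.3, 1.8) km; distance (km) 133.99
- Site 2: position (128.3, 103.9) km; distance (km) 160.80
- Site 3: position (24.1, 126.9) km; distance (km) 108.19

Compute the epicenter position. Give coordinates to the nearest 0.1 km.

x ≈ -11.7 km, y ≈ 24.8 km

Circle about each station: (x − 120.3)² + (y − 1.8)² = 133.99²; (x − 128.3)² + (y − 103.9)² = 160.80²; (x − 24.1)² + (y − 126.9)² = 108.19².
Subtracting the Site 1 equation from the Site 2 and Site 3 equations removes the quadratic terms:
16.0 x + 204.2 y = 4877.45
-192.4 x + 250.2 y = 8457.33
Solving the 2×2 system: x ≈ -11.7, y ≈ 24.8 km.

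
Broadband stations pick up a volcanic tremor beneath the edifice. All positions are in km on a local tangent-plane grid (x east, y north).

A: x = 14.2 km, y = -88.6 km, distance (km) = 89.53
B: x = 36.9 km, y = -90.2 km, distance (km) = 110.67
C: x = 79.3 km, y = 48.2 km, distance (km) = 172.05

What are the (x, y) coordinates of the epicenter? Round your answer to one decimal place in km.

Circle about each station: (x − 14.2)² + (y + 88.6)² = 89.53²; (x − 36.9)² + (y + 90.2)² = 110.67²; (x − 79.3)² + (y − 48.2)² = 172.05².
Subtracting the A equation from the B and C equations removes the quadratic terms:
45.4 x − 3.2 y = -2786.18
130.2 x + 273.6 y = -21025.45
Solving the 2×2 system: x ≈ -64.6, y ≈ -46.1 km.
Check against A (with the unrounded x, y): √((x − 14.2)²+(y + 88.6)²) = 89.55 ≈ 89.53 km. ✓

(-64.6, -46.1)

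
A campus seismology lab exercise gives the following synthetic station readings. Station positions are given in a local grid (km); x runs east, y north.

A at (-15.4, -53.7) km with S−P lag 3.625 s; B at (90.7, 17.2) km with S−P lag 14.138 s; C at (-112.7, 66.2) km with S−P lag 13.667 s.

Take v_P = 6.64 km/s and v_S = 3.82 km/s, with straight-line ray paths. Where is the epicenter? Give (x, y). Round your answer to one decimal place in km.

Distance from S−P lag: d = Δt · v_P v_S / (v_P − v_S) = Δt · (6.64·3.82)/(6.64−3.82) ≈ 8.9946·Δt.
So d_A = 32.61, d_B = 127.17, d_C = 122.93 km.
Circle about each station: (x + 15.4)² + (y + 53.7)² = 32.61²; (x − 90.7)² + (y − 17.2)² = 127.17²; (x + 112.7)² + (y − 66.2)² = 122.93².
Subtracting the A equation from the B and C equations removes the quadratic terms:
212.2 x + 141.8 y = -9707.32
-194.6 x + 239.8 y = -85.49
Solving the 2×2 system: x ≈ -29.5, y ≈ -24.3 km.

(-29.5, -24.3)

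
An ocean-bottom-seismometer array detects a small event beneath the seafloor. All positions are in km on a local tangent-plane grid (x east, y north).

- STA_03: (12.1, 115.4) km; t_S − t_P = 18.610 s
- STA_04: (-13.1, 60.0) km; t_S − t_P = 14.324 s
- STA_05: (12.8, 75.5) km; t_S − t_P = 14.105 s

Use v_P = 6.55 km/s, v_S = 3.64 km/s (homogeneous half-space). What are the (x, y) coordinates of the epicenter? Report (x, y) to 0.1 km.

65.0 km east, -27.6 km north

Distance from S−P lag: d = Δt · v_P v_S / (v_P − v_S) = Δt · (6.55·3.64)/(6.55−3.64) ≈ 8.1931·Δt.
So d_STA_03 = 152.47, d_STA_04 = 117.36, d_STA_05 = 115.56 km.
Circle about each station: (x − 12.1)² + (y − 115.4)² = 152.47²; (x + 13.1)² + (y − 60.0)² = 117.36²; (x − 12.8)² + (y − 75.5)² = 115.56².
Subtracting pairs of circle equations eliminates x²+y² and gives linear equations (the radical axes):
-50.4 x − 110.8 y = -218.23
1.4 x − 79.8 y = 2293.51
Solving the 2×2 system: x ≈ 65.0, y ≈ -27.6 km.
Check against STA_03 (with the unrounded x, y): √((x − 12.1)²+(y − 115.4)²) = 152.47 ≈ 152.47 km. ✓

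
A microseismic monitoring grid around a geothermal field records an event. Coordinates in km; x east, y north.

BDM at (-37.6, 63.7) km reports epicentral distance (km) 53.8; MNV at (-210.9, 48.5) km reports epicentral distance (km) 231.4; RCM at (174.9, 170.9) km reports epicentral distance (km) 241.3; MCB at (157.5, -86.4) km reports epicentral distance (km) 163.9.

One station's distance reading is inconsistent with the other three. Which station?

BDM

Solve using three stations at a time. Using MNV, RCM, MCB (subtract circle equations pairwise → linear system) gives (x, y) ≈ (13.4, -8.4).
Distances from that point to each station vs reported:
  BDM: calculated 88.3 vs reported 53.8 → residual 34.5 km
  MNV: calculated 231.4 vs reported 231.4 → residual 0.0 km
  RCM: calculated 241.3 vs reported 241.3 → residual 0.0 km
  MCB: calculated 163.9 vs reported 163.9 → residual 0.0 km
MNV, RCM, MCB are mutually consistent (residuals ≈ 0); BDM is off by 34.5 km.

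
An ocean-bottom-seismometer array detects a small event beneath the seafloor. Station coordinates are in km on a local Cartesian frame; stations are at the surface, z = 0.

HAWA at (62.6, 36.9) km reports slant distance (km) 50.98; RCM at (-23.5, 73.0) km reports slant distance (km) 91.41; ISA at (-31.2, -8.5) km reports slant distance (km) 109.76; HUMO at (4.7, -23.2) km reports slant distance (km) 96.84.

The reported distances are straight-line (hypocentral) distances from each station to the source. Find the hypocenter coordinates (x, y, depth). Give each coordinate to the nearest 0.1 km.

Each station gives a sphere (x−x_i)² + (y−y_i)² + z² = d_i² (stations at z=0).
Subtracting the HAWA sphere from RCM and ISA: z² cancels, leaving linear equations in x and y:
-172.2 x + 72.2 y = -5155.95
-187.6 x − 90.8 y = -13682.98
Solving: x ≈ 49.899, y ≈ 47.599 km (keep extra digits for the depth step; rounded: 49.9, 47.6).
Then from the HAWA sphere: z² = 50.98² − (x − 62.6)² − (y − 36.9)² with x = 49.899, y = 47.599, so z ≈ 48.199 ≈ 48.2 km.
Check against HUMO (with the unrounded solution): distance 96.84 ≈ 96.84 km. ✓

x ≈ 49.9 km, y ≈ 47.6 km, depth ≈ 48.2 km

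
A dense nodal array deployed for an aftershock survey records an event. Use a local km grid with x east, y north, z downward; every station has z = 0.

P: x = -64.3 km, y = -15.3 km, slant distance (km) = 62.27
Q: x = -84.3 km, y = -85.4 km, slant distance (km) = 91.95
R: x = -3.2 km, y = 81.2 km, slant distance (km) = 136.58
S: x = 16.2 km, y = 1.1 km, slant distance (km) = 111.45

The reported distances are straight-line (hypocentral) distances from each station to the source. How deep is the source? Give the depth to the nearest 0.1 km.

Each station gives a sphere (x−x_i)² + (y−y_i)² + z² = d_i² (stations at z=0).
Subtracting the P sphere from Q and R: z² cancels, leaving linear equations in x and y:
-40.0 x − 140.2 y = 5453.82
122.2 x + 193.0 y = -12541.44
Solving: x ≈ -74.978, y ≈ -17.509 km (keep extra digits for the depth step; rounded: -75.0, -17.5).
Then from the P sphere: z² = 62.27² − (x + 64.3)² − (y + 15.3)² with x = -74.978, y = -17.509, so z ≈ 61.308 ≈ 61.3 km.
Check against S (with the unrounded solution): distance 111.44 ≈ 111.45 km. ✓

61.3 km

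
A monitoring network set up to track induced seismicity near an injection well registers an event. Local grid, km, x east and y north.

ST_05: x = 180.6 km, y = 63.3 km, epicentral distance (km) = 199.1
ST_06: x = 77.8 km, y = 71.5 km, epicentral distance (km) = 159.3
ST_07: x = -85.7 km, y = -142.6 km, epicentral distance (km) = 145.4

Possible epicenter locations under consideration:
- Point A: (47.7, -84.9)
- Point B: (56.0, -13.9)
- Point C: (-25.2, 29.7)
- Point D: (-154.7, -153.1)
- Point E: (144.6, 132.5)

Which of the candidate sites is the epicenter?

Point A

For each candidate, compare |candidate − station| to the reported distance:
Point A: residuals ST_05 0.0, ST_06 0.0, ST_07 0.1 → max 0.1 km
Point B: residuals ST_05 52.5, ST_06 71.2, ST_07 46.0 → max 71.2 km
Point C: residuals ST_05 9.4, ST_06 48.1, ST_07 37.2 → max 48.1 km
Point D: residuals ST_05 200.0, ST_06 164.0, ST_07 75.6 → max 200.0 km
Point E: residuals ST_05 121.1, ST_06 68.8, ST_07 213.4 → max 213.4 km
Only Point A has all residuals ≈ 0.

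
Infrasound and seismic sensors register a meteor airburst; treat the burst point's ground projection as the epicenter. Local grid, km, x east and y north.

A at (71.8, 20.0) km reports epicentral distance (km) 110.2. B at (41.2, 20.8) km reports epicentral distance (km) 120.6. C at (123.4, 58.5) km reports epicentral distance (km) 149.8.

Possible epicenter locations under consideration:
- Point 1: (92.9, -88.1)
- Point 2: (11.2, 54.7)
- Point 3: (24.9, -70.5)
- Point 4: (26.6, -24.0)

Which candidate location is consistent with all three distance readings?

Point 1

For each candidate, compare |candidate − station| to the reported distance:
Point 1: residuals A 0.1, B 0.1, C 0.1 → max 0.1 km
Point 2: residuals A 40.4, B 75.3, C 37.5 → max 75.3 km
Point 3: residuals A 8.3, B 27.9, C 12.5 → max 27.9 km
Point 4: residuals A 47.1, B 73.5, C 22.6 → max 73.5 km
Only Point 1 has all residuals ≈ 0.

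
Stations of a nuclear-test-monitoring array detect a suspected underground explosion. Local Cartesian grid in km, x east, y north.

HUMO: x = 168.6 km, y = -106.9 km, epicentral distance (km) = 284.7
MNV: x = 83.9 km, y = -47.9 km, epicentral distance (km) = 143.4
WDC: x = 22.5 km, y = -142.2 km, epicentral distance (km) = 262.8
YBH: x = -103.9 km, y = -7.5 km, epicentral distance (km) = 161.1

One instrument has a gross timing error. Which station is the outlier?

Solve using three stations at a time. Using HUMO, WDC, YBH (subtract circle equations pairwise → linear system) gives (x, y) ≈ (-4.4, 119.2).
Distances from that point to each station vs reported:
  HUMO: calculated 284.7 vs reported 284.7 → residual 0.0 km
  MNV: calculated 189.0 vs reported 143.4 → residual 45.6 km
  WDC: calculated 262.8 vs reported 262.8 → residual 0.0 km
  YBH: calculated 161.1 vs reported 161.1 → residual 0.0 km
HUMO, WDC, YBH are mutually consistent (residuals ≈ 0); MNV is off by 45.6 km.

MNV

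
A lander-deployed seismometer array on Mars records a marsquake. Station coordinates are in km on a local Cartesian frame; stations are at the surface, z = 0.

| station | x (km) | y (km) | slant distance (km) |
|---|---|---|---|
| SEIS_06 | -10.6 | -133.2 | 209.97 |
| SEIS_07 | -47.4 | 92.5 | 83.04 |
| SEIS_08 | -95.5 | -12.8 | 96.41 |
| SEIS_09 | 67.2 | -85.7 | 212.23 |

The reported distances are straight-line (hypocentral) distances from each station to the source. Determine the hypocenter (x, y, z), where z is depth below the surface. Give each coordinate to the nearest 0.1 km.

x ≈ -77.7 km, y ≈ 54.1 km, depth ≈ 67.1 km

Each station gives a sphere (x−x_i)² + (y−y_i)² + z² = d_i² (stations at z=0).
Subtracting the SEIS_06 sphere from SEIS_07 and SEIS_08: z² cancels, leaving linear equations in x and y:
-73.6 x + 451.4 y = 30140.17
-169.8 x + 240.8 y = 26222.00
Solving: x ≈ -77.707, y ≈ 54.100 km (keep extra digits for the depth step; rounded: -77.7, 54.1).
Then from the SEIS_06 sphere: z² = 209.97² − (x + 10.6)² − (y + 133.2)² with x = -77.707, y = 54.100, so z ≈ 67.103 ≈ 67.1 km.
Check against SEIS_09 (with the unrounded solution): distance 212.24 ≈ 212.23 km. ✓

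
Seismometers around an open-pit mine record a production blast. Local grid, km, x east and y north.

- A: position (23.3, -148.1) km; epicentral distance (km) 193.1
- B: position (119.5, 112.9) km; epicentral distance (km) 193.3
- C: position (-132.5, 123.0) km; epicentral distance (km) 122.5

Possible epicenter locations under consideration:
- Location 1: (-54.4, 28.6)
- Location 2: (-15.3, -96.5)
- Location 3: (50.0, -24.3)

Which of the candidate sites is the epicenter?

Location 1

For each candidate, compare |candidate − station| to the reported distance:
Location 1: residuals A 0.1, B 0.0, C 0.0 → max 0.1 km
Location 2: residuals A 128.7, B 55.7, C 126.3 → max 128.7 km
Location 3: residuals A 66.5, B 39.5, C 112.0 → max 112.0 km
Only Location 1 has all residuals ≈ 0.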